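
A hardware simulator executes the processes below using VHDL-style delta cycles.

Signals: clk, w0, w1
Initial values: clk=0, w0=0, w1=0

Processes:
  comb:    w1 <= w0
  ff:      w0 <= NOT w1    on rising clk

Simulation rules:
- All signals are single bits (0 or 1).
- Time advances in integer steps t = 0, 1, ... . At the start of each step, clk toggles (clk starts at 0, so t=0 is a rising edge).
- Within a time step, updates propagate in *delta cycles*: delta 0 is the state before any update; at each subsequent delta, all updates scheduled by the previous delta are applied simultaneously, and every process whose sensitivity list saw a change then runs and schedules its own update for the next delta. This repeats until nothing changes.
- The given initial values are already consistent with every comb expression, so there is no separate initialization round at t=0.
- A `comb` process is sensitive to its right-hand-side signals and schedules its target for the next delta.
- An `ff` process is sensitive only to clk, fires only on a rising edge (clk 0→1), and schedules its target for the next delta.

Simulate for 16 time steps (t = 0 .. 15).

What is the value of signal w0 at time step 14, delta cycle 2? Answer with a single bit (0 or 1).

t0.Δ0 clk=0 w0=0 w1=0
t0.Δ1 clk=1 w0=0 w1=0
t0.Δ2 clk=1 w0=1 w1=0
t0.Δ3 clk=1 w0=1 w1=1
t1.Δ0 clk=1 w0=1 w1=1
t1.Δ1 clk=0 w0=1 w1=1
t2.Δ0 clk=0 w0=1 w1=1
t2.Δ1 clk=1 w0=1 w1=1
t2.Δ2 clk=1 w0=0 w1=1
t2.Δ3 clk=1 w0=0 w1=0
t3.Δ0 clk=1 w0=0 w1=0
t3.Δ1 clk=0 w0=0 w1=0
t4.Δ0 clk=0 w0=0 w1=0
t4.Δ1 clk=1 w0=0 w1=0
t4.Δ2 clk=1 w0=1 w1=0
t4.Δ3 clk=1 w0=1 w1=1
t5.Δ0 clk=1 w0=1 w1=1
t5.Δ1 clk=0 w0=1 w1=1
t6.Δ0 clk=0 w0=1 w1=1
t6.Δ1 clk=1 w0=1 w1=1
t6.Δ2 clk=1 w0=0 w1=1
t6.Δ3 clk=1 w0=0 w1=0
t7.Δ0 clk=1 w0=0 w1=0
t7.Δ1 clk=0 w0=0 w1=0
t8.Δ0 clk=0 w0=0 w1=0
t8.Δ1 clk=1 w0=0 w1=0
t8.Δ2 clk=1 w0=1 w1=0
t8.Δ3 clk=1 w0=1 w1=1
t9.Δ0 clk=1 w0=1 w1=1
t9.Δ1 clk=0 w0=1 w1=1
t10.Δ0 clk=0 w0=1 w1=1
t10.Δ1 clk=1 w0=1 w1=1
t10.Δ2 clk=1 w0=0 w1=1
t10.Δ3 clk=1 w0=0 w1=0
t11.Δ0 clk=1 w0=0 w1=0
t11.Δ1 clk=0 w0=0 w1=0
t12.Δ0 clk=0 w0=0 w1=0
t12.Δ1 clk=1 w0=0 w1=0
t12.Δ2 clk=1 w0=1 w1=0
t12.Δ3 clk=1 w0=1 w1=1
t13.Δ0 clk=1 w0=1 w1=1
t13.Δ1 clk=0 w0=1 w1=1
t14.Δ0 clk=0 w0=1 w1=1
t14.Δ1 clk=1 w0=1 w1=1
t14.Δ2 clk=1 w0=0 w1=1
t14.Δ3 clk=1 w0=0 w1=0
t15.Δ0 clk=1 w0=0 w1=0
t15.Δ1 clk=0 w0=0 w1=0

0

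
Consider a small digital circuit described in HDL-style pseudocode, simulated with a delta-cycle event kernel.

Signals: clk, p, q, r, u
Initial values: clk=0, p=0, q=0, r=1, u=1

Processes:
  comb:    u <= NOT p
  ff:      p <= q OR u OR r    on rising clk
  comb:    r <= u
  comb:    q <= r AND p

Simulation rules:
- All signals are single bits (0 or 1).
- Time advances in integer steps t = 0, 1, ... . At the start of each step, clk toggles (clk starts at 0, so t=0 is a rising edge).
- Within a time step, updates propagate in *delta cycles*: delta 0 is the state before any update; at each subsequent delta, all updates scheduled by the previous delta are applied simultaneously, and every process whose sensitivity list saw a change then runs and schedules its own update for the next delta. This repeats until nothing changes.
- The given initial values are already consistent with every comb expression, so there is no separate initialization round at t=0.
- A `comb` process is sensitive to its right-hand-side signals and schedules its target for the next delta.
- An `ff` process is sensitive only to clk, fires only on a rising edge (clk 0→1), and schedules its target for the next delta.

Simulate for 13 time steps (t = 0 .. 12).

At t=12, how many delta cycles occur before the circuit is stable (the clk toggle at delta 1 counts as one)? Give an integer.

5

t=0 Δ0: clk=0 q=0 u=1 p=0 r=1
  Δ1: clk:0→1
  Δ2: p:0→1
  Δ3: q:0→1, u:1→0
  Δ4: r:1→0
  Δ5: q:1→0
  (5Δ to stable)
t=1 Δ0: clk=1 q=0 u=0 p=1 r=0
  Δ1: clk:1→0
  (1Δ to stable)
t=2 Δ0: clk=0 q=0 u=0 p=1 r=0
  Δ1: clk:0→1
  Δ2: p:1→0
  Δ3: u:0→1
  Δ4: r:0→1
  (4Δ to stable)
t=3 Δ0: clk=1 q=0 u=1 p=0 r=1
  Δ1: clk:1→0
  (1Δ to stable)
t=4 Δ0: clk=0 q=0 u=1 p=0 r=1
  Δ1: clk:0→1
  Δ2: p:0→1
  Δ3: q:0→1, u:1→0
  Δ4: r:1→0
  Δ5: q:1→0
  (5Δ to stable)
t=5 Δ0: clk=1 q=0 u=0 p=1 r=0
  Δ1: clk:1→0
  (1Δ to stable)
t=6 Δ0: clk=0 q=0 u=0 p=1 r=0
  Δ1: clk:0→1
  Δ2: p:1→0
  Δ3: u:0→1
  Δ4: r:0→1
  (4Δ to stable)
t=7 Δ0: clk=1 q=0 u=1 p=0 r=1
  Δ1: clk:1→0
  (1Δ to stable)
t=8 Δ0: clk=0 q=0 u=1 p=0 r=1
  Δ1: clk:0→1
  Δ2: p:0→1
  Δ3: q:0→1, u:1→0
  Δ4: r:1→0
  Δ5: q:1→0
  (5Δ to stable)
t=9 Δ0: clk=1 q=0 u=0 p=1 r=0
  Δ1: clk:1→0
  (1Δ to stable)
t=10 Δ0: clk=0 q=0 u=0 p=1 r=0
  Δ1: clk:0→1
  Δ2: p:1→0
  Δ3: u:0→1
  Δ4: r:0→1
  (4Δ to stable)
t=11 Δ0: clk=1 q=0 u=1 p=0 r=1
  Δ1: clk:1→0
  (1Δ to stable)
t=12 Δ0: clk=0 q=0 u=1 p=0 r=1
  Δ1: clk:0→1
  Δ2: p:0→1
  Δ3: q:0→1, u:1→0
  Δ4: r:1→0
  Δ5: q:1→0
  (5Δ to stable)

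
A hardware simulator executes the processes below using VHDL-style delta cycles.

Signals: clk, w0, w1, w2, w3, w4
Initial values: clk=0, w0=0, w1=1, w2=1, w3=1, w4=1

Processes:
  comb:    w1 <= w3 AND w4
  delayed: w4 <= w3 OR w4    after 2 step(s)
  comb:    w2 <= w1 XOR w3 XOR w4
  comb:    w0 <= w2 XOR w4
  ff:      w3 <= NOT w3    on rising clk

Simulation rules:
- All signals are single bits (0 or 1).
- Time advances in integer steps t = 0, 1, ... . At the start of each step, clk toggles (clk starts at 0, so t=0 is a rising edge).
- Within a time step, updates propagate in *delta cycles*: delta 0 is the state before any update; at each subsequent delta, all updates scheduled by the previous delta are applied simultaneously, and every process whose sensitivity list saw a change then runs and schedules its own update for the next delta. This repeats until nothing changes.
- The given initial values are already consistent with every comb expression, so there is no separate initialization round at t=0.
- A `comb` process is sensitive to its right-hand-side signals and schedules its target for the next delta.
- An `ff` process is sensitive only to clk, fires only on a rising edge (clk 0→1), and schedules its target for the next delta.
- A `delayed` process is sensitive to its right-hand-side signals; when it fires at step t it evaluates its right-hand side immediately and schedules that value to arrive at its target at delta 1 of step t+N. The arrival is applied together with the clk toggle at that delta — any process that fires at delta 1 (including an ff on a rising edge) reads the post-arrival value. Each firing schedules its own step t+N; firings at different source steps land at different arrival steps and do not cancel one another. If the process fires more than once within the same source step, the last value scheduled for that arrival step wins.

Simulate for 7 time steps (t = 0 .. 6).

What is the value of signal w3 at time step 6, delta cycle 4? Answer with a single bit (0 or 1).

1

[bits: clk,w3,w4,w0,w1,w2]
t=0: Δ0=011011 Δ1=111011 Δ2=101011 Δ3=101000 Δ4=101101 Δ5=101001 | 5Δ
t=1: Δ0=101001 Δ1=001001 | 1Δ
t=2: Δ0=001001 Δ1=101001 Δ2=111001 Δ3=111010 Δ4=111111 Δ5=111011 | 5Δ
t=3: Δ0=111011 Δ1=011011 | 1Δ
t=4: Δ0=011011 Δ1=111011 Δ2=101011 Δ3=101000 Δ4=101101 Δ5=101001 | 5Δ
t=5: Δ0=101001 Δ1=001001 | 1Δ
t=6: Δ0=001001 Δ1=101001 Δ2=111001 Δ3=111010 Δ4=111111 Δ5=111011 | 5Δ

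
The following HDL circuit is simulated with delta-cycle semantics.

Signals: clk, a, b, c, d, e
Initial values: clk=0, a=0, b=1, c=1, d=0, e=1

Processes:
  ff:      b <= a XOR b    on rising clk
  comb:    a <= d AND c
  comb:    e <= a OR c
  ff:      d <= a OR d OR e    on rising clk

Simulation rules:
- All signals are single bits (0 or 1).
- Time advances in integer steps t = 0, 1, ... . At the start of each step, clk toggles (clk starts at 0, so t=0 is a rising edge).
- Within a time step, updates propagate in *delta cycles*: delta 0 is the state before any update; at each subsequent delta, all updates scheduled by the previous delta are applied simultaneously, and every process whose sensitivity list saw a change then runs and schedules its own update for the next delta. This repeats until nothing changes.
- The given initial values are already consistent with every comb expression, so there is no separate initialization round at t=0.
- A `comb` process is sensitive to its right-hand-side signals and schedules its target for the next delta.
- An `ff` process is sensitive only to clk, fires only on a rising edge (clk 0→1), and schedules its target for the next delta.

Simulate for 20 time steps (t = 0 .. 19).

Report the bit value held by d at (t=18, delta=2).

1

[bits: e,c,d,a,b,clk]
t=0: Δ0=110010 Δ1=110011 Δ2=111011 Δ3=111111 | 3Δ
t=1: Δ0=111111 Δ1=111110 | 1Δ
t=2: Δ0=111110 Δ1=111111 Δ2=111101 | 2Δ
t=3: Δ0=111101 Δ1=111100 | 1Δ
t=4: Δ0=111100 Δ1=111101 Δ2=111111 | 2Δ
t=5: Δ0=111111 Δ1=111110 | 1Δ
t=6: Δ0=111110 Δ1=111111 Δ2=111101 | 2Δ
t=7: Δ0=111101 Δ1=111100 | 1Δ
t=8: Δ0=111100 Δ1=111101 Δ2=111111 | 2Δ
t=9: Δ0=111111 Δ1=111110 | 1Δ
t=10: Δ0=111110 Δ1=111111 Δ2=111101 | 2Δ
t=11: Δ0=111101 Δ1=111100 | 1Δ
t=12: Δ0=111100 Δ1=111101 Δ2=111111 | 2Δ
t=13: Δ0=111111 Δ1=111110 | 1Δ
t=14: Δ0=111110 Δ1=111111 Δ2=111101 | 2Δ
t=15: Δ0=111101 Δ1=111100 | 1Δ
t=16: Δ0=111100 Δ1=111101 Δ2=111111 | 2Δ
t=17: Δ0=111111 Δ1=111110 | 1Δ
t=18: Δ0=111110 Δ1=111111 Δ2=111101 | 2Δ
t=19: Δ0=111101 Δ1=111100 | 1Δ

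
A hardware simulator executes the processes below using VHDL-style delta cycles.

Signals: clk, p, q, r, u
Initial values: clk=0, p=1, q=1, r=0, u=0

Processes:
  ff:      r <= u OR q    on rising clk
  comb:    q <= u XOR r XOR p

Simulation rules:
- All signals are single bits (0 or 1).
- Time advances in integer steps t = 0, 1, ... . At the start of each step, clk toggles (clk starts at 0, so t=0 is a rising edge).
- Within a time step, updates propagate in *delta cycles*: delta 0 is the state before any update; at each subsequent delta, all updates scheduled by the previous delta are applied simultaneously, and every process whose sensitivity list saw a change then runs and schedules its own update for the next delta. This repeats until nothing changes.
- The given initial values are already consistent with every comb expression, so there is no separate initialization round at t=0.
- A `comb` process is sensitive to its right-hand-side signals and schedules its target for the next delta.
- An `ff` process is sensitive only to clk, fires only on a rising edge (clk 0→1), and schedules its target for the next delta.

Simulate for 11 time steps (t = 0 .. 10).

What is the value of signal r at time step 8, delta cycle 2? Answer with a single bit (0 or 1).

1

[bits: q,p,r,u,clk]
t=0: Δ0=11000 Δ1=11001 Δ2=11101 Δ3=01101 | 3Δ
t=1: Δ0=01101 Δ1=01100 | 1Δ
t=2: Δ0=01100 Δ1=01101 Δ2=01001 Δ3=11001 | 3Δ
t=3: Δ0=11001 Δ1=11000 | 1Δ
t=4: Δ0=11000 Δ1=11001 Δ2=11101 Δ3=01101 | 3Δ
t=5: Δ0=01101 Δ1=01100 | 1Δ
t=6: Δ0=01100 Δ1=01101 Δ2=01001 Δ3=11001 | 3Δ
t=7: Δ0=11001 Δ1=11000 | 1Δ
t=8: Δ0=11000 Δ1=11001 Δ2=11101 Δ3=01101 | 3Δ
t=9: Δ0=01101 Δ1=01100 | 1Δ
t=10: Δ0=01100 Δ1=01101 Δ2=01001 Δ3=11001 | 3Δ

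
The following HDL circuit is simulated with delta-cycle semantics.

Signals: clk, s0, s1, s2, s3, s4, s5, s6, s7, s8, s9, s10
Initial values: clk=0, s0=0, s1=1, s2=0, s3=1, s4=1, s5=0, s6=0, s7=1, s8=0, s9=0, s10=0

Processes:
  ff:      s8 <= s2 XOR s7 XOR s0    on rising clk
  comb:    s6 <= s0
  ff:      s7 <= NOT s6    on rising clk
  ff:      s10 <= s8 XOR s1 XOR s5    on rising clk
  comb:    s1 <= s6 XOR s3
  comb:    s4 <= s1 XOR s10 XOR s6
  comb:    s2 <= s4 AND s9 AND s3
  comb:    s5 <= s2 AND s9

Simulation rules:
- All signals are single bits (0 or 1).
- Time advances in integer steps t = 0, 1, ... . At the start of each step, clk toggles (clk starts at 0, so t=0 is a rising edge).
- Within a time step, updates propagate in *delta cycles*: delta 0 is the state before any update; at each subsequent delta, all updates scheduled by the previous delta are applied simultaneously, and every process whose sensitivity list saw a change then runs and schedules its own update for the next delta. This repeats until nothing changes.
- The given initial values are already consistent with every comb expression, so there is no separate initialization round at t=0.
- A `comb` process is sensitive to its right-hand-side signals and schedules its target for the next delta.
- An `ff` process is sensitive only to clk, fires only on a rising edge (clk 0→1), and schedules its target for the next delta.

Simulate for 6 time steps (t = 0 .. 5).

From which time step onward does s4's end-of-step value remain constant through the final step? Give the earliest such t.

2

t=0 Δ0: s3=1 s6=0 s2=0 s5=0 clk=0 s8=0 s1=1 s9=0 s7=1 s10=0 s4=1 s0=0
  Δ1: clk:0→1
  Δ2: s8:0→1, s10:0→1
  Δ3: s4:1→0
  (3Δ to stable)
t=1 Δ0: s3=1 s6=0 s2=0 s5=0 clk=1 s8=1 s1=1 s9=0 s7=1 s10=1 s4=0 s0=0
  Δ1: clk:1→0
  (1Δ to stable)
t=2 Δ0: s3=1 s6=0 s2=0 s5=0 clk=0 s8=1 s1=1 s9=0 s7=1 s10=1 s4=0 s0=0
  Δ1: clk:0→1
  Δ2: s10:1→0
  Δ3: s4:0→1
  (3Δ to stable)
t=3 Δ0: s3=1 s6=0 s2=0 s5=0 clk=1 s8=1 s1=1 s9=0 s7=1 s10=0 s4=1 s0=0
  Δ1: clk:1→0
  (1Δ to stable)
t=4 Δ0: s3=1 s6=0 s2=0 s5=0 clk=0 s8=1 s1=1 s9=0 s7=1 s10=0 s4=1 s0=0
  Δ1: clk:0→1
  (1Δ to stable)
t=5 Δ0: s3=1 s6=0 s2=0 s5=0 clk=1 s8=1 s1=1 s9=0 s7=1 s10=0 s4=1 s0=0
  Δ1: clk:1→0
  (1Δ to stable)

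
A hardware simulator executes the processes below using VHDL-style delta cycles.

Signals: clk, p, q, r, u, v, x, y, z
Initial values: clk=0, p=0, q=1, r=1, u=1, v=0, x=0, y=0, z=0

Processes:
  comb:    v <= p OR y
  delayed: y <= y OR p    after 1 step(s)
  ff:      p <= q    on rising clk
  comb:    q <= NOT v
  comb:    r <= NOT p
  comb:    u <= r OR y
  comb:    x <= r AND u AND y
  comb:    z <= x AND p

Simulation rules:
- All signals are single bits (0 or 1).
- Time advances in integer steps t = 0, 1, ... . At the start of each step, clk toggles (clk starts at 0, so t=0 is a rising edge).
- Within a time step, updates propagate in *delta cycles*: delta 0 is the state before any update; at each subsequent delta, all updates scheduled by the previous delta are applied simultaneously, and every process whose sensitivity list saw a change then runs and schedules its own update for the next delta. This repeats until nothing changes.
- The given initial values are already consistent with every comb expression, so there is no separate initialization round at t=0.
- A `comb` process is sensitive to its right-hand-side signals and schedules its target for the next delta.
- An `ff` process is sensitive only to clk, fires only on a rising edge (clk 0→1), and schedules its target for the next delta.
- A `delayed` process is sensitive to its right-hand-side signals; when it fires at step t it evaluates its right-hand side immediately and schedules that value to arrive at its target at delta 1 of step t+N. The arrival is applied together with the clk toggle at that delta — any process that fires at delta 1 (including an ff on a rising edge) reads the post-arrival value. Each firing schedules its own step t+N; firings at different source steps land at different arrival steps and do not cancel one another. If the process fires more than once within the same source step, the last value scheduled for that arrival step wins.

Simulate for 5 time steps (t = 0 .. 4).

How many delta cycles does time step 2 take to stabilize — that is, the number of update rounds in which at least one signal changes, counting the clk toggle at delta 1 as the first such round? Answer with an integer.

t=0 Δ0: u=1 p=0 z=0 r=1 x=0 clk=0 v=0 y=0 q=1
  Δ1: clk:0→1
  Δ2: p:0→1
  Δ3: r:1→0, v:0→1
  Δ4: u:1→0, q:1→0
  (4Δ to stable)
t=1 Δ0: u=0 p=1 z=0 r=0 x=0 clk=1 v=1 y=0 q=0
  Δ1: clk:1→0, y:0→1
  Δ2: u:0→1
  (2Δ to stable)
t=2 Δ0: u=1 p=1 z=0 r=0 x=0 clk=0 v=1 y=1 q=0
  Δ1: clk:0→1
  Δ2: p:1→0
  Δ3: r:0→1
  Δ4: x:0→1
  (4Δ to stable)
t=3 Δ0: u=1 p=0 z=0 r=1 x=1 clk=1 v=1 y=1 q=0
  Δ1: clk:1→0
  (1Δ to stable)
t=4 Δ0: u=1 p=0 z=0 r=1 x=1 clk=0 v=1 y=1 q=0
  Δ1: clk:0→1
  (1Δ to stable)

4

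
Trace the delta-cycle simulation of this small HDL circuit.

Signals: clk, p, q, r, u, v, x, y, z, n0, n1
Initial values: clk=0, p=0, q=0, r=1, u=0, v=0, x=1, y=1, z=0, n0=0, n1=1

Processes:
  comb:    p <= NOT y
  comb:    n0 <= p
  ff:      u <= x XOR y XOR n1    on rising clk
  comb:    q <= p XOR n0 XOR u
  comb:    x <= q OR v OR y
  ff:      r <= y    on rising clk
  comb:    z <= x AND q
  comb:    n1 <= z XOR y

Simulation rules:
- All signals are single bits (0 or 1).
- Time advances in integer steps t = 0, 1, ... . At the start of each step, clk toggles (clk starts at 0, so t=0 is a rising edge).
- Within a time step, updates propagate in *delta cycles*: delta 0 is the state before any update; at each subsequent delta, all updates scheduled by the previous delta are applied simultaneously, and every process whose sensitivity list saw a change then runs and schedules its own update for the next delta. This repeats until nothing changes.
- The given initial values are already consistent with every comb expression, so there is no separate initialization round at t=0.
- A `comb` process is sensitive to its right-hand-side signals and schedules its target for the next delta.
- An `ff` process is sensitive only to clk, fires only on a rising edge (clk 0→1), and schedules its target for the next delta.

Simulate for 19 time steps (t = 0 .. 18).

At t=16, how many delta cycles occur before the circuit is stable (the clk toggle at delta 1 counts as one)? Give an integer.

5

t=0 Δ0: v=0 u=0 n0=0 q=0 x=1 z=0 n1=1 clk=0 r=1 y=1 p=0
  Δ1: clk:0→1
  Δ2: u:0→1
  Δ3: q:0→1
  Δ4: z:0→1
  Δ5: n1:1→0
  (5Δ to stable)
t=1 Δ0: v=0 u=1 n0=0 q=1 x=1 z=1 n1=0 clk=1 r=1 y=1 p=0
  Δ1: clk:1→0
  (1Δ to stable)
t=2 Δ0: v=0 u=1 n0=0 q=1 x=1 z=1 n1=0 clk=0 r=1 y=1 p=0
  Δ1: clk:0→1
  Δ2: u:1→0
  Δ3: q:1→0
  Δ4: z:1→0
  Δ5: n1:0→1
  (5Δ to stable)
t=3 Δ0: v=0 u=0 n0=0 q=0 x=1 z=0 n1=1 clk=1 r=1 y=1 p=0
  Δ1: clk:1→0
  (1Δ to stable)
t=4 Δ0: v=0 u=0 n0=0 q=0 x=1 z=0 n1=1 clk=0 r=1 y=1 p=0
  Δ1: clk:0→1
  Δ2: u:0→1
  Δ3: q:0→1
  Δ4: z:0→1
  Δ5: n1:1→0
  (5Δ to stable)
t=5 Δ0: v=0 u=1 n0=0 q=1 x=1 z=1 n1=0 clk=1 r=1 y=1 p=0
  Δ1: clk:1→0
  (1Δ to stable)
t=6 Δ0: v=0 u=1 n0=0 q=1 x=1 z=1 n1=0 clk=0 r=1 y=1 p=0
  Δ1: clk:0→1
  Δ2: u:1→0
  Δ3: q:1→0
  Δ4: z:1→0
  Δ5: n1:0→1
  (5Δ to stable)
t=7 Δ0: v=0 u=0 n0=0 q=0 x=1 z=0 n1=1 clk=1 r=1 y=1 p=0
  Δ1: clk:1→0
  (1Δ to stable)
t=8 Δ0: v=0 u=0 n0=0 q=0 x=1 z=0 n1=1 clk=0 r=1 y=1 p=0
  Δ1: clk:0→1
  Δ2: u:0→1
  Δ3: q:0→1
  Δ4: z:0→1
  Δ5: n1:1→0
  (5Δ to stable)
t=9 Δ0: v=0 u=1 n0=0 q=1 x=1 z=1 n1=0 clk=1 r=1 y=1 p=0
  Δ1: clk:1→0
  (1Δ to stable)
t=10 Δ0: v=0 u=1 n0=0 q=1 x=1 z=1 n1=0 clk=0 r=1 y=1 p=0
  Δ1: clk:0→1
  Δ2: u:1→0
  Δ3: q:1→0
  Δ4: z:1→0
  Δ5: n1:0→1
  (5Δ to stable)
t=11 Δ0: v=0 u=0 n0=0 q=0 x=1 z=0 n1=1 clk=1 r=1 y=1 p=0
  Δ1: clk:1→0
  (1Δ to stable)
t=12 Δ0: v=0 u=0 n0=0 q=0 x=1 z=0 n1=1 clk=0 r=1 y=1 p=0
  Δ1: clk:0→1
  Δ2: u:0→1
  Δ3: q:0→1
  Δ4: z:0→1
  Δ5: n1:1→0
  (5Δ to stable)
t=13 Δ0: v=0 u=1 n0=0 q=1 x=1 z=1 n1=0 clk=1 r=1 y=1 p=0
  Δ1: clk:1→0
  (1Δ to stable)
t=14 Δ0: v=0 u=1 n0=0 q=1 x=1 z=1 n1=0 clk=0 r=1 y=1 p=0
  Δ1: clk:0→1
  Δ2: u:1→0
  Δ3: q:1→0
  Δ4: z:1→0
  Δ5: n1:0→1
  (5Δ to stable)
t=15 Δ0: v=0 u=0 n0=0 q=0 x=1 z=0 n1=1 clk=1 r=1 y=1 p=0
  Δ1: clk:1→0
  (1Δ to stable)
t=16 Δ0: v=0 u=0 n0=0 q=0 x=1 z=0 n1=1 clk=0 r=1 y=1 p=0
  Δ1: clk:0→1
  Δ2: u:0→1
  Δ3: q:0→1
  Δ4: z:0→1
  Δ5: n1:1→0
  (5Δ to stable)
t=17 Δ0: v=0 u=1 n0=0 q=1 x=1 z=1 n1=0 clk=1 r=1 y=1 p=0
  Δ1: clk:1→0
  (1Δ to stable)
t=18 Δ0: v=0 u=1 n0=0 q=1 x=1 z=1 n1=0 clk=0 r=1 y=1 p=0
  Δ1: clk:0→1
  Δ2: u:1→0
  Δ3: q:1→0
  Δ4: z:1→0
  Δ5: n1:0→1
  (5Δ to stable)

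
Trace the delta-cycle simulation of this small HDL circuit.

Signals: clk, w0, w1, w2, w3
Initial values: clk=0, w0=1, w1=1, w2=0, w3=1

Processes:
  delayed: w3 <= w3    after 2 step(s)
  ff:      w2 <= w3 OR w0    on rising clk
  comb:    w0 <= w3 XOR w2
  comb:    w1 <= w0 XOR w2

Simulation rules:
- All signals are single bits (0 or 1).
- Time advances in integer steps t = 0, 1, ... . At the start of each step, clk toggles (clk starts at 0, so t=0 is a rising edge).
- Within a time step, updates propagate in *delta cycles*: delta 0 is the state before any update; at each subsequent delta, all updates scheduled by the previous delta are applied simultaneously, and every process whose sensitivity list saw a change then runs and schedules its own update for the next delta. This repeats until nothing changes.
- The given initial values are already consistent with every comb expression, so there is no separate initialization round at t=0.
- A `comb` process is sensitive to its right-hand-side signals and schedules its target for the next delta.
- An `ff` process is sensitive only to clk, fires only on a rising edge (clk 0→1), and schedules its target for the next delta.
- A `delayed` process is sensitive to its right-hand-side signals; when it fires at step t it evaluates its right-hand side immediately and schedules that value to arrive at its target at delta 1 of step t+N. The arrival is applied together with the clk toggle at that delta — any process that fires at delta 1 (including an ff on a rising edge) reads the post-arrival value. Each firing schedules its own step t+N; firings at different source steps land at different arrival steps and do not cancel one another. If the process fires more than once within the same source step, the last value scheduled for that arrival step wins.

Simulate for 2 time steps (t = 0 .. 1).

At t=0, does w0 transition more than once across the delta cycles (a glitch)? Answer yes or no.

no

t0.Δ0 w1=1 clk=0 w0=1 w2=0 w3=1
t0.Δ1 w1=1 clk=1 w0=1 w2=0 w3=1
t0.Δ2 w1=1 clk=1 w0=1 w2=1 w3=1
t0.Δ3 w1=0 clk=1 w0=0 w2=1 w3=1
t0.Δ4 w1=1 clk=1 w0=0 w2=1 w3=1
t1.Δ0 w1=1 clk=1 w0=0 w2=1 w3=1
t1.Δ1 w1=1 clk=0 w0=0 w2=1 w3=1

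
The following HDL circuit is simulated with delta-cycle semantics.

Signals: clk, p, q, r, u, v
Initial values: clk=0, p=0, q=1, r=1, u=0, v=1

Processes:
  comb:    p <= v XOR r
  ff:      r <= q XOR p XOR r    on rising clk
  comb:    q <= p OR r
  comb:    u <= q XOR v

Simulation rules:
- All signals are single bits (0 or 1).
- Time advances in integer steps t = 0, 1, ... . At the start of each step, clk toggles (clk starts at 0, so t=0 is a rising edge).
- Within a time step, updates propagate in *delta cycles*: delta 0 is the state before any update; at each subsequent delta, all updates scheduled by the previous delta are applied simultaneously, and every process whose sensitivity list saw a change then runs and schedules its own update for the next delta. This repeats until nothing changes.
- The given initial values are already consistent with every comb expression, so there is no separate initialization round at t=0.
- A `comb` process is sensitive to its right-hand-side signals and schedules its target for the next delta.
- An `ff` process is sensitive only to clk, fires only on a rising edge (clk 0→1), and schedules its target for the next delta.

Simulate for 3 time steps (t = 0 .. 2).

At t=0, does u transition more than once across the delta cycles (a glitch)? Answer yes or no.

t0.Δ0 v=1 u=0 r=1 q=1 p=0 clk=0
t0.Δ1 v=1 u=0 r=1 q=1 p=0 clk=1
t0.Δ2 v=1 u=0 r=0 q=1 p=0 clk=1
t0.Δ3 v=1 u=0 r=0 q=0 p=1 clk=1
t0.Δ4 v=1 u=1 r=0 q=1 p=1 clk=1
t0.Δ5 v=1 u=0 r=0 q=1 p=1 clk=1
t1.Δ0 v=1 u=0 r=0 q=1 p=1 clk=1
t1.Δ1 v=1 u=0 r=0 q=1 p=1 clk=0
t2.Δ0 v=1 u=0 r=0 q=1 p=1 clk=0
t2.Δ1 v=1 u=0 r=0 q=1 p=1 clk=1

yes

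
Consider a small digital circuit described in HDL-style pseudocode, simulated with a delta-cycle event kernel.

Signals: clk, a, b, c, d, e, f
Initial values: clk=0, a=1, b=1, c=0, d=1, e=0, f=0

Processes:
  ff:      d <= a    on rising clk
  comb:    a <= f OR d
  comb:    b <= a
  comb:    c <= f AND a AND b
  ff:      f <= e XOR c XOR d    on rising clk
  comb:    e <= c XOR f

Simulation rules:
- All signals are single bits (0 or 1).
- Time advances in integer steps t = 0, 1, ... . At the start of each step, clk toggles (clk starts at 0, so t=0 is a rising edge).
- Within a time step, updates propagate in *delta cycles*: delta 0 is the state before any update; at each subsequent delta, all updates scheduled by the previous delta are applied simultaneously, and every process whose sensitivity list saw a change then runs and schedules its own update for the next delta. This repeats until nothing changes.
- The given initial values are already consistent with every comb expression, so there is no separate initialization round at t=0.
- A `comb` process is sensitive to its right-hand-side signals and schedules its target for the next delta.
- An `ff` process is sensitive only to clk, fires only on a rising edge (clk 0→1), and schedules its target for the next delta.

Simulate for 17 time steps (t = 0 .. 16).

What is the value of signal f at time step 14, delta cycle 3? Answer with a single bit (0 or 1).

0

t=0 Δ0: d=1 a=1 e=0 b=1 f=0 c=0 clk=0
  Δ1: clk:0→1
  Δ2: f:0→1
  Δ3: e:0→1, c:0→1
  Δ4: e:1→0
  (4Δ to stable)
t=1 Δ0: d=1 a=1 e=0 b=1 f=1 c=1 clk=1
  Δ1: clk:1→0
  (1Δ to stable)
t=2 Δ0: d=1 a=1 e=0 b=1 f=1 c=1 clk=0
  Δ1: clk:0→1
  Δ2: f:1→0
  Δ3: e:0→1, c:1→0
  Δ4: e:1→0
  (4Δ to stable)
t=3 Δ0: d=1 a=1 e=0 b=1 f=0 c=0 clk=1
  Δ1: clk:1→0
  (1Δ to stable)
t=4 Δ0: d=1 a=1 e=0 b=1 f=0 c=0 clk=0
  Δ1: clk:0→1
  Δ2: f:0→1
  Δ3: e:0→1, c:0→1
  Δ4: e:1→0
  (4Δ to stable)
t=5 Δ0: d=1 a=1 e=0 b=1 f=1 c=1 clk=1
  Δ1: clk:1→0
  (1Δ to stable)
t=6 Δ0: d=1 a=1 e=0 b=1 f=1 c=1 clk=0
  Δ1: clk:0→1
  Δ2: f:1→0
  Δ3: e:0→1, c:1→0
  Δ4: e:1→0
  (4Δ to stable)
t=7 Δ0: d=1 a=1 e=0 b=1 f=0 c=0 clk=1
  Δ1: clk:1→0
  (1Δ to stable)
t=8 Δ0: d=1 a=1 e=0 b=1 f=0 c=0 clk=0
  Δ1: clk:0→1
  Δ2: f:0→1
  Δ3: e:0→1, c:0→1
  Δ4: e:1→0
  (4Δ to stable)
t=9 Δ0: d=1 a=1 e=0 b=1 f=1 c=1 clk=1
  Δ1: clk:1→0
  (1Δ to stable)
t=10 Δ0: d=1 a=1 e=0 b=1 f=1 c=1 clk=0
  Δ1: clk:0→1
  Δ2: f:1→0
  Δ3: e:0→1, c:1→0
  Δ4: e:1→0
  (4Δ to stable)
t=11 Δ0: d=1 a=1 e=0 b=1 f=0 c=0 clk=1
  Δ1: clk:1→0
  (1Δ to stable)
t=12 Δ0: d=1 a=1 e=0 b=1 f=0 c=0 clk=0
  Δ1: clk:0→1
  Δ2: f:0→1
  Δ3: e:0→1, c:0→1
  Δ4: e:1→0
  (4Δ to stable)
t=13 Δ0: d=1 a=1 e=0 b=1 f=1 c=1 clk=1
  Δ1: clk:1→0
  (1Δ to stable)
t=14 Δ0: d=1 a=1 e=0 b=1 f=1 c=1 clk=0
  Δ1: clk:0→1
  Δ2: f:1→0
  Δ3: e:0→1, c:1→0
  Δ4: e:1→0
  (4Δ to stable)
t=15 Δ0: d=1 a=1 e=0 b=1 f=0 c=0 clk=1
  Δ1: clk:1→0
  (1Δ to stable)
t=16 Δ0: d=1 a=1 e=0 b=1 f=0 c=0 clk=0
  Δ1: clk:0→1
  Δ2: f:0→1
  Δ3: e:0→1, c:0→1
  Δ4: e:1→0
  (4Δ to stable)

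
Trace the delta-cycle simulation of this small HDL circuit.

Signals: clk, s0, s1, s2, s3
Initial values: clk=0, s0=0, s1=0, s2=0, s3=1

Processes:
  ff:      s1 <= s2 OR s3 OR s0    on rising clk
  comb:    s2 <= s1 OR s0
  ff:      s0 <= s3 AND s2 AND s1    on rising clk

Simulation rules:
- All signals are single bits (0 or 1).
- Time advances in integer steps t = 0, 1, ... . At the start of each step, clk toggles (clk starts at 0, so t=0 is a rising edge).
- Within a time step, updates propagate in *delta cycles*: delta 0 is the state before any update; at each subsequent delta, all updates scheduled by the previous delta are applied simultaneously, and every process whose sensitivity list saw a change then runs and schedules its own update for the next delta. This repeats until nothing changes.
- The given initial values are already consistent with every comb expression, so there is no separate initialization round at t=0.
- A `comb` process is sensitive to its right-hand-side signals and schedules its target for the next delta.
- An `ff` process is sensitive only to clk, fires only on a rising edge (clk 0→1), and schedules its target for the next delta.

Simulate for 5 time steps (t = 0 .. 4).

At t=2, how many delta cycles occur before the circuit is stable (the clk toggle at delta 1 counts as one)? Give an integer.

2

t=0 Δ0: s1=0 clk=0 s3=1 s0=0 s2=0
  Δ1: clk:0→1
  Δ2: s1:0→1
  Δ3: s2:0→1
  (3Δ to stable)
t=1 Δ0: s1=1 clk=1 s3=1 s0=0 s2=1
  Δ1: clk:1→0
  (1Δ to stable)
t=2 Δ0: s1=1 clk=0 s3=1 s0=0 s2=1
  Δ1: clk:0→1
  Δ2: s0:0→1
  (2Δ to stable)
t=3 Δ0: s1=1 clk=1 s3=1 s0=1 s2=1
  Δ1: clk:1→0
  (1Δ to stable)
t=4 Δ0: s1=1 clk=0 s3=1 s0=1 s2=1
  Δ1: clk:0→1
  (1Δ to stable)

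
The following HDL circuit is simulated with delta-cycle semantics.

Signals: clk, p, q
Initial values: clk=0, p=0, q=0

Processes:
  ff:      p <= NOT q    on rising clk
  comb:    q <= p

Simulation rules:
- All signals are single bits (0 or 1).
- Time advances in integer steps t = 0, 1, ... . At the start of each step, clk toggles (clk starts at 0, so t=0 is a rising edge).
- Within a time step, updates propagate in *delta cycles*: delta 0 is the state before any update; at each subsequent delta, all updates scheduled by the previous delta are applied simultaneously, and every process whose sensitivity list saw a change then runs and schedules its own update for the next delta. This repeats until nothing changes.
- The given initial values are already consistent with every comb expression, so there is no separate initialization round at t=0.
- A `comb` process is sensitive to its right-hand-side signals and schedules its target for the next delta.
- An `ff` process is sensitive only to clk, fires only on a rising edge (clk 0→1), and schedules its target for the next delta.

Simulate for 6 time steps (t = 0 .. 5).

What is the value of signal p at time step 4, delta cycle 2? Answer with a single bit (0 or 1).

1

[bits: clk,q,p]
t=0: Δ0=000 Δ1=100 Δ2=101 Δ3=111 | 3Δ
t=1: Δ0=111 Δ1=011 | 1Δ
t=2: Δ0=011 Δ1=111 Δ2=110 Δ3=100 | 3Δ
t=3: Δ0=100 Δ1=000 | 1Δ
t=4: Δ0=000 Δ1=100 Δ2=101 Δ3=111 | 3Δ
t=5: Δ0=111 Δ1=011 | 1Δ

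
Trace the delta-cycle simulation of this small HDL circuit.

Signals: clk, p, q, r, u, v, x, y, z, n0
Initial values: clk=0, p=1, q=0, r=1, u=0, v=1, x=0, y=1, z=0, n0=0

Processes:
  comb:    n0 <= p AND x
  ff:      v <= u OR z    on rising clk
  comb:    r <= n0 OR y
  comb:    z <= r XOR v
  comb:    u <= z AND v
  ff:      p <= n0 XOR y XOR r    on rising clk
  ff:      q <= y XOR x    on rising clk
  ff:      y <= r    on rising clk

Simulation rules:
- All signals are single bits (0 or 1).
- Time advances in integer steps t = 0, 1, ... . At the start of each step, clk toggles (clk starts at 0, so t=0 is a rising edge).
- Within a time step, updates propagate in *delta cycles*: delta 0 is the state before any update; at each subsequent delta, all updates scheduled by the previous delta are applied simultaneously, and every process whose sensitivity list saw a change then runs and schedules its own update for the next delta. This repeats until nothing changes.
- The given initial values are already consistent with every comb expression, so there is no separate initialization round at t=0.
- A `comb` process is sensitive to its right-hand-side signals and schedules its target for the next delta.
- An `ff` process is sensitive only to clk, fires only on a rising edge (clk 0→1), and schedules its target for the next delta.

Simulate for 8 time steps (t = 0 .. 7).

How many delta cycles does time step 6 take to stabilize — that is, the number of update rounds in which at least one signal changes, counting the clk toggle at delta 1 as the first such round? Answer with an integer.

[bits: z,u,v,q,x,clk,n0,r,y,p]
t=0: Δ0=0010000111 Δ1=0010010111 Δ2=0001010110 Δ3=1001010110 | 3Δ
t=1: Δ0=1001010110 Δ1=1001000110 | 1Δ
t=2: Δ0=1001000110 Δ1=1001010110 Δ2=1011010110 Δ3=0111010110 Δ4=0011010110 | 4Δ
t=3: Δ0=0011010110 Δ1=0011000110 | 1Δ
t=4: Δ0=0011000110 Δ1=0011010110 Δ2=0001010110 Δ3=1001010110 | 3Δ
t=5: Δ0=1001010110 Δ1=1001000110 | 1Δ
t=6: Δ0=1001000110 Δ1=1001010110 Δ2=1011010110 Δ3=0111010110 Δ4=0011010110 | 4Δ
t=7: Δ0=0011010110 Δ1=0011000110 | 1Δ

4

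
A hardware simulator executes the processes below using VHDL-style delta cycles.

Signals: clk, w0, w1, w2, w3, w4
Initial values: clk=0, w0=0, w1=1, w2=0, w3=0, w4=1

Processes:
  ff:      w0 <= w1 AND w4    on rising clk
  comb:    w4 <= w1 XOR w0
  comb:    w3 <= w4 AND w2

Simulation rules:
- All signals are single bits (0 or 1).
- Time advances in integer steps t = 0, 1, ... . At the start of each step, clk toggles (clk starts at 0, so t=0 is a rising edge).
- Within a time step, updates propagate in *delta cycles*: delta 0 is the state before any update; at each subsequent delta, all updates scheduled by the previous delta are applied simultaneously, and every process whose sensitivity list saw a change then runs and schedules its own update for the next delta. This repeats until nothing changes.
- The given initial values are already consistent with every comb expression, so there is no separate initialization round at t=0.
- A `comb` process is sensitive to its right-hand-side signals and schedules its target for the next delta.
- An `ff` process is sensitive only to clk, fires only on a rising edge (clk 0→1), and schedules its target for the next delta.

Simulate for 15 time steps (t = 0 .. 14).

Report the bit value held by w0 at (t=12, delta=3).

1

t0.Δ0 w3=0 w2=0 w4=1 w1=1 clk=0 w0=0
t0.Δ1 w3=0 w2=0 w4=1 w1=1 clk=1 w0=0
t0.Δ2 w3=0 w2=0 w4=1 w1=1 clk=1 w0=1
t0.Δ3 w3=0 w2=0 w4=0 w1=1 clk=1 w0=1
t1.Δ0 w3=0 w2=0 w4=0 w1=1 clk=1 w0=1
t1.Δ1 w3=0 w2=0 w4=0 w1=1 clk=0 w0=1
t2.Δ0 w3=0 w2=0 w4=0 w1=1 clk=0 w0=1
t2.Δ1 w3=0 w2=0 w4=0 w1=1 clk=1 w0=1
t2.Δ2 w3=0 w2=0 w4=0 w1=1 clk=1 w0=0
t2.Δ3 w3=0 w2=0 w4=1 w1=1 clk=1 w0=0
t3.Δ0 w3=0 w2=0 w4=1 w1=1 clk=1 w0=0
t3.Δ1 w3=0 w2=0 w4=1 w1=1 clk=0 w0=0
t4.Δ0 w3=0 w2=0 w4=1 w1=1 clk=0 w0=0
t4.Δ1 w3=0 w2=0 w4=1 w1=1 clk=1 w0=0
t4.Δ2 w3=0 w2=0 w4=1 w1=1 clk=1 w0=1
t4.Δ3 w3=0 w2=0 w4=0 w1=1 clk=1 w0=1
t5.Δ0 w3=0 w2=0 w4=0 w1=1 clk=1 w0=1
t5.Δ1 w3=0 w2=0 w4=0 w1=1 clk=0 w0=1
t6.Δ0 w3=0 w2=0 w4=0 w1=1 clk=0 w0=1
t6.Δ1 w3=0 w2=0 w4=0 w1=1 clk=1 w0=1
t6.Δ2 w3=0 w2=0 w4=0 w1=1 clk=1 w0=0
t6.Δ3 w3=0 w2=0 w4=1 w1=1 clk=1 w0=0
t7.Δ0 w3=0 w2=0 w4=1 w1=1 clk=1 w0=0
t7.Δ1 w3=0 w2=0 w4=1 w1=1 clk=0 w0=0
t8.Δ0 w3=0 w2=0 w4=1 w1=1 clk=0 w0=0
t8.Δ1 w3=0 w2=0 w4=1 w1=1 clk=1 w0=0
t8.Δ2 w3=0 w2=0 w4=1 w1=1 clk=1 w0=1
t8.Δ3 w3=0 w2=0 w4=0 w1=1 clk=1 w0=1
t9.Δ0 w3=0 w2=0 w4=0 w1=1 clk=1 w0=1
t9.Δ1 w3=0 w2=0 w4=0 w1=1 clk=0 w0=1
t10.Δ0 w3=0 w2=0 w4=0 w1=1 clk=0 w0=1
t10.Δ1 w3=0 w2=0 w4=0 w1=1 clk=1 w0=1
t10.Δ2 w3=0 w2=0 w4=0 w1=1 clk=1 w0=0
t10.Δ3 w3=0 w2=0 w4=1 w1=1 clk=1 w0=0
t11.Δ0 w3=0 w2=0 w4=1 w1=1 clk=1 w0=0
t11.Δ1 w3=0 w2=0 w4=1 w1=1 clk=0 w0=0
t12.Δ0 w3=0 w2=0 w4=1 w1=1 clk=0 w0=0
t12.Δ1 w3=0 w2=0 w4=1 w1=1 clk=1 w0=0
t12.Δ2 w3=0 w2=0 w4=1 w1=1 clk=1 w0=1
t12.Δ3 w3=0 w2=0 w4=0 w1=1 clk=1 w0=1
t13.Δ0 w3=0 w2=0 w4=0 w1=1 clk=1 w0=1
t13.Δ1 w3=0 w2=0 w4=0 w1=1 clk=0 w0=1
t14.Δ0 w3=0 w2=0 w4=0 w1=1 clk=0 w0=1
t14.Δ1 w3=0 w2=0 w4=0 w1=1 clk=1 w0=1
t14.Δ2 w3=0 w2=0 w4=0 w1=1 clk=1 w0=0
t14.Δ3 w3=0 w2=0 w4=1 w1=1 clk=1 w0=0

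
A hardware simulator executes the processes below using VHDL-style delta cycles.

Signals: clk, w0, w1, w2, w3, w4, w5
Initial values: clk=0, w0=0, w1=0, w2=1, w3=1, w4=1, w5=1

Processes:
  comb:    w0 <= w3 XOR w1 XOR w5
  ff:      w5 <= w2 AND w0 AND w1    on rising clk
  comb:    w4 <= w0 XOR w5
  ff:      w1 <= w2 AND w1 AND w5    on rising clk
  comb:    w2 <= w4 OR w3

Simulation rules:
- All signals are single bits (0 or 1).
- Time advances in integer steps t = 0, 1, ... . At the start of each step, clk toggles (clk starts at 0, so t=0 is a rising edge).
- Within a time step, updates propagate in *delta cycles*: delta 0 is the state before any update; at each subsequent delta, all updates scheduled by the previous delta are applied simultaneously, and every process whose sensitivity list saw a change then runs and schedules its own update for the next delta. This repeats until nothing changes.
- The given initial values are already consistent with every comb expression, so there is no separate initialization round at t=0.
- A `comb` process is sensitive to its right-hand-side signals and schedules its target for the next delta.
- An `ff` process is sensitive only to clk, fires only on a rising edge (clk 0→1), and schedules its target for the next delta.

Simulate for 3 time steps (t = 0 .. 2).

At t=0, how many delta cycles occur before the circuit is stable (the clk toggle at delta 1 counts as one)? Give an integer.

[bits: w2,w5,w3,w1,w0,w4,clk]
t=0: Δ0=1110010 Δ1=1110011 Δ2=1010011 Δ3=1010101 Δ4=1010111 | 4Δ
t=1: Δ0=1010111 Δ1=1010110 | 1Δ
t=2: Δ0=1010110 Δ1=1010111 | 1Δ

4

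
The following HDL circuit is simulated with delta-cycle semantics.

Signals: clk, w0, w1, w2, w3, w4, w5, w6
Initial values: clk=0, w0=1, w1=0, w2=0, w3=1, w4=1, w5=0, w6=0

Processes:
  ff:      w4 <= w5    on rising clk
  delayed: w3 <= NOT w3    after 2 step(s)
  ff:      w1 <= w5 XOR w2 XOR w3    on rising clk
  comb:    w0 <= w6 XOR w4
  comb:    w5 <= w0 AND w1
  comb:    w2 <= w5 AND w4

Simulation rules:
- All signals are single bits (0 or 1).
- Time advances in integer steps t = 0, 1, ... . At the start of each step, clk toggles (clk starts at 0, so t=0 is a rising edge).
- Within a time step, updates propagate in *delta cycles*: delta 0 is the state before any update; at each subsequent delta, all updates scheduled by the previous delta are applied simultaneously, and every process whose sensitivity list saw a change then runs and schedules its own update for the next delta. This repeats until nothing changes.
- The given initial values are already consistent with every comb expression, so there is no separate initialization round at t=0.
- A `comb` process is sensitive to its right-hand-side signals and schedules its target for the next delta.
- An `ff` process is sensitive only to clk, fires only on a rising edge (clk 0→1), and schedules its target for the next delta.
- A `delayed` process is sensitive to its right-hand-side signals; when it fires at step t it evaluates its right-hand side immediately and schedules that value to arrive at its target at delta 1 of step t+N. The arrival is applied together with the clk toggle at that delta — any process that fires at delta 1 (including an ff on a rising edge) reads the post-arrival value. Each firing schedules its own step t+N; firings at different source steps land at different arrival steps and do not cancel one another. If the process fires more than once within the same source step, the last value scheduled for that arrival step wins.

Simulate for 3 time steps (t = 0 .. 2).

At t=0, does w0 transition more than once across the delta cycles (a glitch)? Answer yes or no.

no

t=0 Δ0: w3=1 w2=0 w0=1 w1=0 w5=0 w4=1 w6=0 clk=0
  Δ1: clk:0→1
  Δ2: w1:0→1, w4:1→0
  Δ3: w0:1→0, w5:0→1
  Δ4: w5:1→0
  (4Δ to stable)
t=1 Δ0: w3=1 w2=0 w0=0 w1=1 w5=0 w4=0 w6=0 clk=1
  Δ1: clk:1→0
  (1Δ to stable)
t=2 Δ0: w3=1 w2=0 w0=0 w1=1 w5=0 w4=0 w6=0 clk=0
  Δ1: clk:0→1
  (1Δ to stable)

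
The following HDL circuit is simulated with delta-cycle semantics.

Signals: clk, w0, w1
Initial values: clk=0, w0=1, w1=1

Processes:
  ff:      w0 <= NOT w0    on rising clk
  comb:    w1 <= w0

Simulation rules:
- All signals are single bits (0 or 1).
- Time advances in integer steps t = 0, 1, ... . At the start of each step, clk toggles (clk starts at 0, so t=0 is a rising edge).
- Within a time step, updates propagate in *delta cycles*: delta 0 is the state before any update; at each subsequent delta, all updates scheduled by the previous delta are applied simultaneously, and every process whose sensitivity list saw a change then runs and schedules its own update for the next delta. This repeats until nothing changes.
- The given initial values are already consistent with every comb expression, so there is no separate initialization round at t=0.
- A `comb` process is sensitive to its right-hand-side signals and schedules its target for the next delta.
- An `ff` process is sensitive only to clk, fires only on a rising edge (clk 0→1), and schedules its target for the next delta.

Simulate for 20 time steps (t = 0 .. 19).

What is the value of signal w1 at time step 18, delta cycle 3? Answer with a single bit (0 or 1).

1

t=0 Δ0: w1=1 clk=0 w0=1
  Δ1: clk:0→1
  Δ2: w0:1→0
  Δ3: w1:1→0
  (3Δ to stable)
t=1 Δ0: w1=0 clk=1 w0=0
  Δ1: clk:1→0
  (1Δ to stable)
t=2 Δ0: w1=0 clk=0 w0=0
  Δ1: clk:0→1
  Δ2: w0:0→1
  Δ3: w1:0→1
  (3Δ to stable)
t=3 Δ0: w1=1 clk=1 w0=1
  Δ1: clk:1→0
  (1Δ to stable)
t=4 Δ0: w1=1 clk=0 w0=1
  Δ1: clk:0→1
  Δ2: w0:1→0
  Δ3: w1:1→0
  (3Δ to stable)
t=5 Δ0: w1=0 clk=1 w0=0
  Δ1: clk:1→0
  (1Δ to stable)
t=6 Δ0: w1=0 clk=0 w0=0
  Δ1: clk:0→1
  Δ2: w0:0→1
  Δ3: w1:0→1
  (3Δ to stable)
t=7 Δ0: w1=1 clk=1 w0=1
  Δ1: clk:1→0
  (1Δ to stable)
t=8 Δ0: w1=1 clk=0 w0=1
  Δ1: clk:0→1
  Δ2: w0:1→0
  Δ3: w1:1→0
  (3Δ to stable)
t=9 Δ0: w1=0 clk=1 w0=0
  Δ1: clk:1→0
  (1Δ to stable)
t=10 Δ0: w1=0 clk=0 w0=0
  Δ1: clk:0→1
  Δ2: w0:0→1
  Δ3: w1:0→1
  (3Δ to stable)
t=11 Δ0: w1=1 clk=1 w0=1
  Δ1: clk:1→0
  (1Δ to stable)
t=12 Δ0: w1=1 clk=0 w0=1
  Δ1: clk:0→1
  Δ2: w0:1→0
  Δ3: w1:1→0
  (3Δ to stable)
t=13 Δ0: w1=0 clk=1 w0=0
  Δ1: clk:1→0
  (1Δ to stable)
t=14 Δ0: w1=0 clk=0 w0=0
  Δ1: clk:0→1
  Δ2: w0:0→1
  Δ3: w1:0→1
  (3Δ to stable)
t=15 Δ0: w1=1 clk=1 w0=1
  Δ1: clk:1→0
  (1Δ to stable)
t=16 Δ0: w1=1 clk=0 w0=1
  Δ1: clk:0→1
  Δ2: w0:1→0
  Δ3: w1:1→0
  (3Δ to stable)
t=17 Δ0: w1=0 clk=1 w0=0
  Δ1: clk:1→0
  (1Δ to stable)
t=18 Δ0: w1=0 clk=0 w0=0
  Δ1: clk:0→1
  Δ2: w0:0→1
  Δ3: w1:0→1
  (3Δ to stable)
t=19 Δ0: w1=1 clk=1 w0=1
  Δ1: clk:1→0
  (1Δ to stable)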